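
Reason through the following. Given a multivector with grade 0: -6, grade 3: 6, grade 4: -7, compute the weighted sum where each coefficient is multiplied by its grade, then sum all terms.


Grade-weighted sum = sum of grade_k * coefficient_k
0*(-6) = 0
3*6 = 18
4*(-7) = -28
Total = 0 + 18 + (-28) = -10


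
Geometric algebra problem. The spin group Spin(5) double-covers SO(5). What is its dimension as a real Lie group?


Spin(n) double-covers SO(n); both have Lie algebra so(n) of dimension n(n-1)/2.
n = 5
n(n-1) = 5 * 4 = 20
dim Spin(5) = 20/2 = 10


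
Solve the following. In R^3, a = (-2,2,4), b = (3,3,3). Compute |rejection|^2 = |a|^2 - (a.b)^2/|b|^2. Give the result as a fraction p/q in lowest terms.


|a|^2 = (-2)^2 + 2^2 + 4^2 = 24
|b|^2 = 3^2 + 3^2 + 3^2 = 27
a . b = (-2)*3 + 2*3 + 4*3 = 12
(a.b)^2 = 12^2 = 144
|rej|^2 = 24 - 144/27
= (648 - 144)/27
= 504/27
In lowest terms: 56/3


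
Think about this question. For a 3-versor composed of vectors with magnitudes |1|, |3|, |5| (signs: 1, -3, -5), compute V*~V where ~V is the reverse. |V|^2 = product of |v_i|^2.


Each vector v_i has |v_i|^2 = s_i^2
Squared scales: 1^2 = 1, (-3)^2 = 9, (-5)^2 = 25
|V|^2 = 1 * 9 * 25
= 225


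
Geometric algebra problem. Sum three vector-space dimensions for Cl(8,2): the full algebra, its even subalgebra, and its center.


n = 8 + 2 = 10
Total dim = 2^10 = 1024
Even subalgebra dim = 2^9 = 512
n is even, so center dim = 1
Sum = 1024 + 512 + 1 = 1537


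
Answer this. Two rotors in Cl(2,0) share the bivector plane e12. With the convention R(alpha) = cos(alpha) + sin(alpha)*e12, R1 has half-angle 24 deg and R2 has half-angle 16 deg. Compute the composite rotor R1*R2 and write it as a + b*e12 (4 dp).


Same-plane rotors commute and their half-angles add:
R1*R2 = cos(a1 + a2) + sin(a1 + a2)*e12.
a1 + a2 = 24 + 16 = 40 deg
cos(40 deg) = 0.7660
sin(40 deg) = 0.6428
R1*R2 = 0.7660 + 0.6428*e12


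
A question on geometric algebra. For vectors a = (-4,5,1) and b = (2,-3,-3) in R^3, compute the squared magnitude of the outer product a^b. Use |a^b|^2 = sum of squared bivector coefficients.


a wedge b = (a1*b2 - a2*b1)*e12 + (a1*b3 - a3*b1)*e13 + (a2*b3 - a3*b2)*e23
e12 coeff: (-4)*(-3) - 5*2 = 12 - 10 = 2
e13 coeff: (-4)*(-3) - 1*2 = 12 - 2 = 10
e23 coeff: 5*(-3) - 1*(-3) = -15 - (-3) = -12
|a wedge b|^2 = 2^2 + 10^2 + (-12)^2
= 4 + 100 + 144
= 248


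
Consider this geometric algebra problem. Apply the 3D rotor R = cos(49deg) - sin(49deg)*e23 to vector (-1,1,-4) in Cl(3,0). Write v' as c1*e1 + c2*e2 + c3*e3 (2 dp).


Rotor R = cos(49deg) - sin(49deg)*e23
Rotation angle theta = 2 * 49 = 98 degrees in the e23 plane (e2 -> e3).
The component perpendicular to the plane (e1) is invariant: v'_1 = v1 = -1.00
cos(98deg) = -0.1392, sin(98deg) = 0.9903
v'_2 = v2*cos(theta) - v3*sin(theta) = 1*(-0.1392) - (-4)*0.9903 = 3.82
v'_3 = v2*sin(theta) + v3*cos(theta) = 1*0.9903 + (-4)*(-0.1392) = 1.55
v' = -1.00*e1 + 3.82*e2 + 1.55*e3


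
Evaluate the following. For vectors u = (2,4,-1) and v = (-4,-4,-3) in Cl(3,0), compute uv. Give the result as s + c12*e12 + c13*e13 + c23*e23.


In Cl(3,0): e_i^2 = 1, e_ie_j = -e_je_i for i != j.
Scalar part = u . v = 2*(-4) + 4*(-4) + (-1)*(-3)
= -8 + (-16) + 3 = -21
e12 coeff = 2*(-4) - 4*(-4) = -8 - (-16) = 8
e13 coeff = 2*(-3) - (-1)*(-4) = -6 - 4 = -10
e23 coeff = 4*(-3) - (-1)*(-4) = -12 - 4 = -16
uv = -21 + 8*e12 - 10*e13 - 16*e23


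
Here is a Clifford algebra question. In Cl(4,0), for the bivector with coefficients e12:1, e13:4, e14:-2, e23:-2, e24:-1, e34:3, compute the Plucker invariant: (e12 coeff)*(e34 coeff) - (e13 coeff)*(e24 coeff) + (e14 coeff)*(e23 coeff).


Plucker relation: af - be + cd
a*f = 1*3 = 3
b*e = 4*(-1) = -4
c*d = (-2)*(-2) = 4
af - be + cd = 3 - (-4) + 4
= 11


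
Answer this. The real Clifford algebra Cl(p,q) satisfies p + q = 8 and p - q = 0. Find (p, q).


We need p + q = 8 and p - q = 0.
Adding: 2p = 8 + 0 = 8, so p = 4.
Then q = 8 - 4 = 4.
(p, q) = (4, 4)


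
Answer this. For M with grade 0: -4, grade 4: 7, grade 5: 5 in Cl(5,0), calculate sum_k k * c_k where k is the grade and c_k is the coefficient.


Grade-weighted sum = sum of grade_k * coefficient_k
0*(-4) = 0
4*7 = 28
5*5 = 25
Total = 0 + 28 + 25 = 53


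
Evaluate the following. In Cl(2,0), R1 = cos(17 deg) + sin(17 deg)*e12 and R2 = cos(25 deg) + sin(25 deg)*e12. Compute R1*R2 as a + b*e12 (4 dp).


Same-plane rotors commute and their half-angles add:
R1*R2 = cos(a1 + a2) + sin(a1 + a2)*e12.
a1 + a2 = 17 + 25 = 42 deg
cos(42 deg) = 0.7431
sin(42 deg) = 0.6691
R1*R2 = 0.7431 + 0.6691*e12


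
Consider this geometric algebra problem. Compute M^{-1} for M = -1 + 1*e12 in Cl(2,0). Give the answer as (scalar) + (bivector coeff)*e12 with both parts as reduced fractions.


M = -1 + 1*e12, where e12^2 = -1.
Since M commutes with its reverse ~M = a - b*e12, M * ~M = a^2 - b^2*e12^2 = a^2 + b^2.
So M^{-1} = ~M / (a^2 + b^2) = (a - b*e12)/(a^2 + b^2).
a^2 + b^2 = 1 + 1 = 2
Scalar part = -1/2 = -1/2
Bivector coeff = -1/2 = -1/2
M^{-1} = -1/2 - 1/2*e12


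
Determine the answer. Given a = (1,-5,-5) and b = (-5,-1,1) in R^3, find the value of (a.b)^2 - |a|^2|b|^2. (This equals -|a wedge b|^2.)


a . b = 1*(-5) + (-5)*(-1) + (-5)*1
= -5 + 5 + (-5) = -5
|a|^2 = 1^2 + (-5)^2 + (-5)^2 = 51
|b|^2 = (-5)^2 + (-1)^2 + 1^2 = 27
(a.b)^2 = (-5)^2 = 25
|a|^2 * |b|^2 = 51 * 27 = 1377
Result = 25 - 1377 = -1352


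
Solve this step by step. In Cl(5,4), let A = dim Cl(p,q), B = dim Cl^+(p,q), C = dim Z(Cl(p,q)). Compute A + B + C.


n = 5 + 4 = 9
Total dim = 2^9 = 512
Even subalgebra dim = 2^8 = 256
n is odd, so center dim = 2
Sum = 512 + 256 + 2 = 770


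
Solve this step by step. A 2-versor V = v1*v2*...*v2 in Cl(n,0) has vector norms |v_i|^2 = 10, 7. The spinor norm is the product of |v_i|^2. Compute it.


Spinor norm N(V) = |v1|^2 * |v2|^2 * ... * |v2|^2
= 10 * 7
Running product: 10, 70
N(V) = 70


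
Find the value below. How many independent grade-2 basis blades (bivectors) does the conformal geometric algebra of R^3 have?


The conformal model of R^3 uses Cl(4,1) with m = 3 + 2 = 5 generators.
Number of grade-2 blades = C(m, 2) = C(5, 2)
= 5*4/2 = 10


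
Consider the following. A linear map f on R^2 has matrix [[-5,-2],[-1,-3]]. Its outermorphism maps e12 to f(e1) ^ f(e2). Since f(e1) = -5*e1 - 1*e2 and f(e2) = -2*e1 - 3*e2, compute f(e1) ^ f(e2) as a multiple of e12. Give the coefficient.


The outermorphism of a linear map f sends e1^e2 to f(e1)^f(e2).
f(e1) = -5*e1 - 1*e2
f(e2) = -2*e1 - 3*e2
f(e1) ^ f(e2) = (-5*e1 - 1*e2) ^ (-2*e1 - 3*e2)
= (-5)*(-3)*e12 + (-1)*(-2)*e21
= (15 - 2)*e12
= 13*e12
Coefficient = 13


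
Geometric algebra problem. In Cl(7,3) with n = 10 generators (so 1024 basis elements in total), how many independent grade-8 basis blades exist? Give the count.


Number of grade-k basis blades in Cl(p,q) with n = p + q is C(n, k).
n = 7 + 3 = 10
C(10, 8) = 10! / (8! * 2!)
= 3628800 / (40320 * 2)
= 45


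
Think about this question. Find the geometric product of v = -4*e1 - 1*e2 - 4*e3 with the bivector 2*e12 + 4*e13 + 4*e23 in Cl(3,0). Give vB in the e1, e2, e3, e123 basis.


vB has grade-1 (vector) and grade-3 (trivector) parts: vB = (v _| B) + (v ^ B).
Vector part <vB>_1:
  e1: -v2*b12 - v3*b13 = -(-1)*(2) - (-4)*(4) = 18
  e2: v1*b12 - v3*b23 = (-4)*(2) - (-4)*(4) = 8
  e3: v1*b13 + v2*b23 = (-4)*(4) + (-1)*(4) = -20
Trivector part <vB>_3:
  e123: v1*b23 - v2*b13 + v3*b12 = (-4)*(4) - (-1)*(4) + (-4)*(2) = -20
vB = 18*e1 + 8*e2 - 20*e3 - 20*e123


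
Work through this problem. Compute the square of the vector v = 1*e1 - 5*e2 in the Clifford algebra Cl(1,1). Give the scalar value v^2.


v^2 = sum of c_i^2 * e_i^2
Positive signature terms (e_i^2 = +1): 1^2 = 1
Negative signature terms (e_j^2 = -1): (-5)^2 = 25
v^2 = 1 - 25 = -24


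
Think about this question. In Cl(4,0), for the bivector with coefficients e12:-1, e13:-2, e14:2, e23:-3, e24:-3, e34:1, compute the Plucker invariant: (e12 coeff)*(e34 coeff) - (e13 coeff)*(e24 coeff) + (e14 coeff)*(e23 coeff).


Plucker relation: af - be + cd
a*f = (-1)*1 = -1
b*e = (-2)*(-3) = 6
c*d = 2*(-3) = -6
af - be + cd = -1 - 6 + (-6)
= -13


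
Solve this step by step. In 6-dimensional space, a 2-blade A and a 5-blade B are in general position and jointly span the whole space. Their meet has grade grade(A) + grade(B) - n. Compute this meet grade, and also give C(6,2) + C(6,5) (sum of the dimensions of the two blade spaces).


Meet grade = grade(A) + grade(B) - n
= 2 + 5 - 6 = 1
C(6,2) = 15
C(6,5) = 6
dim_A + dim_B = 15 + 6 = 21


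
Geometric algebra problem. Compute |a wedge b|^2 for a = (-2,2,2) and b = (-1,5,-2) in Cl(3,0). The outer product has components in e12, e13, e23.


a wedge b = (a1*b2 - a2*b1)*e12 + (a1*b3 - a3*b1)*e13 + (a2*b3 - a3*b2)*e23
e12 coeff: (-2)*5 - 2*(-1) = -10 - (-2) = -8
e13 coeff: (-2)*(-2) - 2*(-1) = 4 - (-2) = 6
e23 coeff: 2*(-2) - 2*5 = -4 - 10 = -14
|a wedge b|^2 = (-8)^2 + 6^2 + (-14)^2
= 64 + 36 + 196
= 296


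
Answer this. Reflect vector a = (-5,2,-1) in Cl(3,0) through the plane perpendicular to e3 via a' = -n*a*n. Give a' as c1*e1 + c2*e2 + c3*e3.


Reflection formula: a' = -n*a*n, with n = e3 (unit vector, n^2 = 1).
For reflection through hyperplane perp to e3:
The component along e3 flips sign, others stay.
a = (-5, 2, -1)
a' = (-5, 2, 1)
a' = -5*e1 + 2*e2 + 1*e3


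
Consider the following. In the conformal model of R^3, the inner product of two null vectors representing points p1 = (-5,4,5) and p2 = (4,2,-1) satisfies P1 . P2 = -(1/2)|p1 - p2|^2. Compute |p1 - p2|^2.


p1 - p2 = (-9, 2, 6)
|p1 - p2|^2 = (-9)^2 + 2^2 + 6^2
= 81 + 4 + 36
= 121


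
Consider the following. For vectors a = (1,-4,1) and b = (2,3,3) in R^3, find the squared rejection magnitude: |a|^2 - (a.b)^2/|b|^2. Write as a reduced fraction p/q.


|a|^2 = 1^2 + (-4)^2 + 1^2 = 18
|b|^2 = 2^2 + 3^2 + 3^2 = 22
a . b = 1*2 + (-4)*3 + 1*3 = -7
(a.b)^2 = (-7)^2 = 49
|rej|^2 = 18 - 49/22
= (396 - 49)/22
= 347/22
In lowest terms: 347/22


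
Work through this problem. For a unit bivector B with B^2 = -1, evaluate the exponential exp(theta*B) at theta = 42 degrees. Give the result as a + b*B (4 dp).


For a unit bivector B with B^2 = -1, the exponential series gives
e^(theta*B) = cos(theta) + sin(theta)*B (the GA analogue of Euler's formula).
theta = 42 degrees = 0.733038 rad
cos(42 deg) = 0.7431
sin(42 deg) = 0.6691
exp(theta*B) = 0.7431 + 0.6691*B


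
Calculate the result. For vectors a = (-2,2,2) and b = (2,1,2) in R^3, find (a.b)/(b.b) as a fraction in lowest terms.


Projection coefficient = (a . b) / (b . b)
a . b = (-2)*2 + 2*1 + 2*2
= -4 + 2 + 4 = 2
b . b = 2^2 + 1^2 + 2^2
= 4 + 1 + 4 = 9
Coefficient = 2/9
In lowest terms: 2/9


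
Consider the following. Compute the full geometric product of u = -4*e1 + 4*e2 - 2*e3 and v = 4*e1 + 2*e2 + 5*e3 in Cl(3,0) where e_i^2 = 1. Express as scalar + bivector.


In Cl(3,0): e_i^2 = 1, e_ie_j = -e_je_i for i != j.
Scalar part = u . v = (-4)*4 + 4*2 + (-2)*5
= -16 + 8 + (-10) = -18
e12 coeff = (-4)*2 - 4*4 = -8 - 16 = -24
e13 coeff = (-4)*5 - (-2)*4 = -20 - (-8) = -12
e23 coeff = 4*5 - (-2)*2 = 20 - (-4) = 24
uv = -18 - 24*e12 - 12*e13 + 24*e23


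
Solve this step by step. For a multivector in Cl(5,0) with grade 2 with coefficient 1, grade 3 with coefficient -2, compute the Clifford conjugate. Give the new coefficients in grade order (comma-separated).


Clifford conjugate sign for grade k: (-1)^(k(k+1)/2)
Grade 2: (-1)^(2*3/2) = (-1)^3 = -1, coeff 1 -> -1
Grade 3: (-1)^(3*4/2) = (-1)^6 = 1, coeff -2 -> -2
Conjugated coefficients: -1, -2


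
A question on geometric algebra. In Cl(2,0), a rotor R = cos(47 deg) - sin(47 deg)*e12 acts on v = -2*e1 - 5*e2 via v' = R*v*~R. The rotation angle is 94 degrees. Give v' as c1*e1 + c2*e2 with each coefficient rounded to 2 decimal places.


Rotor R = cos(47deg) - sin(47deg)*e12
Rotation angle theta = 2 * 47 = 94 degrees
v' = R*v*~R rotates v by theta.
cos(94deg) = -0.0698, sin(94deg) = 0.9976
v'_1 = -2*cos(94deg) - (-5)*sin(94deg)
= -2*(-0.0698) - (-5)*0.9976
= 5.13
v'_2 = -2*sin(94deg) + (-5)*cos(94deg)
= -2*0.9976 + (-5)*(-0.0698)
= -1.65
v' = 5.13*e1 - 1.65*e2


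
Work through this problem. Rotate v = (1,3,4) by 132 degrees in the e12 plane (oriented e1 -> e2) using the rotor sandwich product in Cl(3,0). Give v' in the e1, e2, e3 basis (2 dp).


Rotor R = cos(66deg) - sin(66deg)*e12
Rotation angle theta = 2 * 66 = 132 degrees in the e12 plane (e1 -> e2).
The component perpendicular to the plane (e3) is invariant: v'_3 = v3 = 4.00
cos(132deg) = -0.6691, sin(132deg) = 0.7431
v'_1 = v1*cos(theta) - v2*sin(theta) = 1*(-0.6691) - 3*0.7431 = -2.90
v'_2 = v1*sin(theta) + v2*cos(theta) = 1*0.7431 + 3*(-0.6691) = -1.26
v' = -2.90*e1 - 1.26*e2 + 4.00*e3


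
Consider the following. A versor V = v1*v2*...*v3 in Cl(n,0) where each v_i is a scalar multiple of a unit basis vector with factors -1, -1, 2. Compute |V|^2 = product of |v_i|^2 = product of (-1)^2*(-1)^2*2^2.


Each vector v_i has |v_i|^2 = s_i^2
Squared scales: (-1)^2 = 1, (-1)^2 = 1, 2^2 = 4
|V|^2 = 1 * 1 * 4
= 4


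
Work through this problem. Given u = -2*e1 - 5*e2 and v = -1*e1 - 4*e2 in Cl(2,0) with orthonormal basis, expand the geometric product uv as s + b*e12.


Expand: (-2*e1 - 5*e2)(-1*e1 - 4*e2)
= (-2)*(-1)*e1e1 + (-2)*(-4)*e1e2 + (-5)*(-1)*e2e1 + (-5)*(-4)*e2e2
Using e1^2 = e2^2 = 1, e2e1 = -e1e2:
Scalar part s = (-2)*(-1) + (-5)*(-4) = 2 + 20 = 22
Bivector part b = (-2)*(-4) - (-5)*(-1) = 8 - 5 = 3
uv = 22 + 3*e12


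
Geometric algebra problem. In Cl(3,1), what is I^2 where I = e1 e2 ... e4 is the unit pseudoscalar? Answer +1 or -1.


The pseudoscalar I = e1...e_n (product of all n generators) of Cl(p,q) satisfies I^2 = (-1)^(q + n(n-1)/2).
p = 3, q = 1, n = p + q = 4
n(n-1)/2 = 4 * 3 / 2 = 6
Exponent = q + n(n-1)/2 = 1 + 6 = 7
I^2 = (-1)^7 = -1


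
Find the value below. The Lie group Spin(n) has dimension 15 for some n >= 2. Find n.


dim Spin(n) = dim so(n) = n(n-1)/2.
Solve n(n-1)/2 = 15, i.e. n^2 - n - 30 = 0.
Discriminant = 1 + 8*15 = 121
n = (1 + sqrt(121))/2 = (1 + 11)/2 = 6


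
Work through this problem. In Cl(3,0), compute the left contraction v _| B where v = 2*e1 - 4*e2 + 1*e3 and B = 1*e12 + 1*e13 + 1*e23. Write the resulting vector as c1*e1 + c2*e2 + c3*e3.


Left contraction v _| B = <vB>_1 (grade-1 part of the geometric product vB).
Using e1_|e12 = e2, e2_|e12 = -e1, e1_|e13 = e3, e3_|e13 = -e1, e2_|e23 = e3, e3_|e23 = -e2:
e1 coeff: -v2*b12 - v3*b13 = -(-4)*(1) - (1)*(1) = 3
e2 coeff: v1*b12 - v3*b23 = (2)*(1) - (1)*(1) = 1
e3 coeff: v1*b13 + v2*b23 = (2)*(1) + (-4)*(1) = -2
v _| B = 3*e1 + 1*e2 - 2*e3


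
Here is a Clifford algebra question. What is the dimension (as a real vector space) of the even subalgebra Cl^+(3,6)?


Even subalgebra dimension = 2^(n-1)
n = 3 + 6 = 9
2^(9 - 1) = 2^8 = 256
Verification: sum of C(9,k) for even k = 1 + 36 + 126 + 84 + 9 = 256
Result = 256


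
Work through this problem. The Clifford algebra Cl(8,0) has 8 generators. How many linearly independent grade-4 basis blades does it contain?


Number of grade-k basis blades in Cl(p,q) with n = p + q is C(n, k).
n = 8 + 0 = 8
C(8, 4) = 8! / (4! * 4!)
= 40320 / (24 * 24)
= 70


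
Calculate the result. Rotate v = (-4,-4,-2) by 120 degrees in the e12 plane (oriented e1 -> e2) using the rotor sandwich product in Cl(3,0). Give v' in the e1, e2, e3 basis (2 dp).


Rotor R = cos(60deg) - sin(60deg)*e12
Rotation angle theta = 2 * 60 = 120 degrees in the e12 plane (e1 -> e2).
The component perpendicular to the plane (e3) is invariant: v'_3 = v3 = -2.00
cos(120deg) = -0.5000, sin(120deg) = 0.8660
v'_1 = v1*cos(theta) - v2*sin(theta) = -4*(-0.5000) - (-4)*0.8660 = 5.46
v'_2 = v1*sin(theta) + v2*cos(theta) = -4*0.8660 + (-4)*(-0.5000) = -1.46
v' = 5.46*e1 - 1.46*e2 - 2.00*e3


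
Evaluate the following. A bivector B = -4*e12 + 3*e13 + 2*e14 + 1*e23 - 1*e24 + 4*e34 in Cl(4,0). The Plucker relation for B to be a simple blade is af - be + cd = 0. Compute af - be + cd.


Plucker relation: af - be + cd
a*f = (-4)*4 = -16
b*e = 3*(-1) = -3
c*d = 2*1 = 2
af - be + cd = -16 - (-3) + 2
= -11


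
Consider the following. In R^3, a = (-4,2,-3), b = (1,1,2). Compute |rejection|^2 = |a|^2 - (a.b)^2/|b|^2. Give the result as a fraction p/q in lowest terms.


|a|^2 = (-4)^2 + 2^2 + (-3)^2 = 29
|b|^2 = 1^2 + 1^2 + 2^2 = 6
a . b = (-4)*1 + 2*1 + (-3)*2 = -8
(a.b)^2 = (-8)^2 = 64
|rej|^2 = 29 - 64/6
= (174 - 64)/6
= 110/6
In lowest terms: 55/3


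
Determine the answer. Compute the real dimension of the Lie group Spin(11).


Spin(n) double-covers SO(n); both have Lie algebra so(n) of dimension n(n-1)/2.
n = 11
n(n-1) = 11 * 10 = 110
dim Spin(11) = 110/2 = 55


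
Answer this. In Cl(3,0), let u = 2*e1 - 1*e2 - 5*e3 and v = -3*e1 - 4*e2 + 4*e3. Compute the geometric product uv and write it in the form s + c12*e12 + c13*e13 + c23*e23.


In Cl(3,0): e_i^2 = 1, e_ie_j = -e_je_i for i != j.
Scalar part = u . v = 2*(-3) + (-1)*(-4) + (-5)*4
= -6 + 4 + (-20) = -22
e12 coeff = 2*(-4) - (-1)*(-3) = -8 - 3 = -11
e13 coeff = 2*4 - (-5)*(-3) = 8 - 15 = -7
e23 coeff = (-1)*4 - (-5)*(-4) = -4 - 20 = -24
uv = -22 - 11*e12 - 7*e13 - 24*e23


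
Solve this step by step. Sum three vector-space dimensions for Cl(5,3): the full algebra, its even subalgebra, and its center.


n = 5 + 3 = 8
Total dim = 2^8 = 256
Even subalgebra dim = 2^7 = 128
n is even, so center dim = 1
Sum = 256 + 128 + 1 = 385


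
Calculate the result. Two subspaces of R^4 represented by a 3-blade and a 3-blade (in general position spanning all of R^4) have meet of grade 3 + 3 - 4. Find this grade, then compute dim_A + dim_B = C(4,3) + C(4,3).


Meet grade = grade(A) + grade(B) - n
= 3 + 3 - 4 = 2
C(4,3) = 4
C(4,3) = 4
dim_A + dim_B = 4 + 4 = 8


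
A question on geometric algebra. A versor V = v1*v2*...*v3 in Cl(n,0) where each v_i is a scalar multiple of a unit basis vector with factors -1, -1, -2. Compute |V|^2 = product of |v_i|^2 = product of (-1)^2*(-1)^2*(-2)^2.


Each vector v_i has |v_i|^2 = s_i^2
Squared scales: (-1)^2 = 1, (-1)^2 = 1, (-2)^2 = 4
|V|^2 = 1 * 1 * 4
= 4


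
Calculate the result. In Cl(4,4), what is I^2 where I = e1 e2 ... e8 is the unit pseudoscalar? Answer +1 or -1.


The pseudoscalar I = e1...e_n (product of all n generators) of Cl(p,q) satisfies I^2 = (-1)^(q + n(n-1)/2).
p = 4, q = 4, n = p + q = 8
n(n-1)/2 = 8 * 7 / 2 = 28
Exponent = q + n(n-1)/2 = 4 + 28 = 32
I^2 = (-1)^32 = +1


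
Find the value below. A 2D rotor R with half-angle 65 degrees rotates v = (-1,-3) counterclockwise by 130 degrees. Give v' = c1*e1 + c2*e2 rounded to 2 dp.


Rotor R = cos(65deg) - sin(65deg)*e12
Rotation angle theta = 2 * 65 = 130 degrees
v' = R*v*~R rotates v by theta.
cos(130deg) = -0.6428, sin(130deg) = 0.7660
v'_1 = -1*cos(130deg) - (-3)*sin(130deg)
= -1*(-0.6428) - (-3)*0.7660
= 2.94
v'_2 = -1*sin(130deg) + (-3)*cos(130deg)
= -1*0.7660 + (-3)*(-0.6428)
= 1.16
v' = 2.94*e1 + 1.16*e2


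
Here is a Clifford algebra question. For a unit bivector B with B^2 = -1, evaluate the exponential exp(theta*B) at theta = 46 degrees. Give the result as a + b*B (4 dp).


For a unit bivector B with B^2 = -1, the exponential series gives
e^(theta*B) = cos(theta) + sin(theta)*B (the GA analogue of Euler's formula).
theta = 46 degrees = 0.802851 rad
cos(46 deg) = 0.6947
sin(46 deg) = 0.7193
exp(theta*B) = 0.6947 + 0.7193*B


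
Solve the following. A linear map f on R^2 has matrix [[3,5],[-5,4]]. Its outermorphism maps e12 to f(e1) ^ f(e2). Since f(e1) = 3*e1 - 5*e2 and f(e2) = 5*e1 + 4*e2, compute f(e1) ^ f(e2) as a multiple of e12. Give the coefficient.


The outermorphism of a linear map f sends e1^e2 to f(e1)^f(e2).
f(e1) = 3*e1 - 5*e2
f(e2) = 5*e1 + 4*e2
f(e1) ^ f(e2) = (3*e1 - 5*e2) ^ (5*e1 + 4*e2)
= 3*4*e12 + (-5)*5*e21
= (12 - (-25))*e12
= 37*e12
Coefficient = 37


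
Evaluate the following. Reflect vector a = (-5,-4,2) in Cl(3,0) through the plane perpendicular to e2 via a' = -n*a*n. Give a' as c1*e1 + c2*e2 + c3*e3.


Reflection formula: a' = -n*a*n, with n = e2 (unit vector, n^2 = 1).
For reflection through hyperplane perp to e2:
The component along e2 flips sign, others stay.
a = (-5, -4, 2)
a' = (-5, 4, 2)
a' = -5*e1 + 4*e2 + 2*e3


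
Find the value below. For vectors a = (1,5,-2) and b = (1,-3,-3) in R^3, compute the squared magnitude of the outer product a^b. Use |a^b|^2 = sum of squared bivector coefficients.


a wedge b = (a1*b2 - a2*b1)*e12 + (a1*b3 - a3*b1)*e13 + (a2*b3 - a3*b2)*e23
e12 coeff: 1*(-3) - 5*1 = -3 - 5 = -8
e13 coeff: 1*(-3) - (-2)*1 = -3 - (-2) = -1
e23 coeff: 5*(-3) - (-2)*(-3) = -15 - 6 = -21
|a wedge b|^2 = (-8)^2 + (-1)^2 + (-21)^2
= 64 + 1 + 441
= 506


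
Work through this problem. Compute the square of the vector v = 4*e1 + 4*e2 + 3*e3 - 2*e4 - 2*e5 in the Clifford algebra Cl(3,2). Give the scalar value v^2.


v^2 = sum of c_i^2 * e_i^2
Positive signature terms (e_i^2 = +1): 4^2 + 4^2 + 3^2 = 41
Negative signature terms (e_j^2 = -1): (-2)^2 + (-2)^2 = 8
v^2 = 41 - 8 = 33


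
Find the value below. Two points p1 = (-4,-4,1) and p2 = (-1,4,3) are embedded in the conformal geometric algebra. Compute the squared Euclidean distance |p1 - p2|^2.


p1 - p2 = (-3, -8, -2)
|p1 - p2|^2 = (-3)^2 + (-8)^2 + (-2)^2
= 9 + 64 + 4
= 77


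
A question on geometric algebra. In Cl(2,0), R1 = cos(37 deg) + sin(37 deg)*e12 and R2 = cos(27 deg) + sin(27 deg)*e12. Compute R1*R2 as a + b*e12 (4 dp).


Same-plane rotors commute and their half-angles add:
R1*R2 = cos(a1 + a2) + sin(a1 + a2)*e12.
a1 + a2 = 37 + 27 = 64 deg
cos(64 deg) = 0.4384
sin(64 deg) = 0.8988
R1*R2 = 0.4384 + 0.8988*e12


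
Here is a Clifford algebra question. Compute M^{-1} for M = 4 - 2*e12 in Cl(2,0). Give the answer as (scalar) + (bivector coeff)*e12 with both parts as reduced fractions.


M = 4 - 2*e12, where e12^2 = -1.
Since M commutes with its reverse ~M = a - b*e12, M * ~M = a^2 - b^2*e12^2 = a^2 + b^2.
So M^{-1} = ~M / (a^2 + b^2) = (a - b*e12)/(a^2 + b^2).
a^2 + b^2 = 16 + 4 = 20
Scalar part = 4/20 = 1/5
Bivector coeff = 2/20 = 1/10
M^{-1} = 1/5 + 1/10*e12


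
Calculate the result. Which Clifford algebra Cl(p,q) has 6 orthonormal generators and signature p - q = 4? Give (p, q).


We need p + q = 6 and p - q = 4.
Adding: 2p = 6 + 4 = 10, so p = 5.
Then q = 6 - 5 = 1.
(p, q) = (5, 1)


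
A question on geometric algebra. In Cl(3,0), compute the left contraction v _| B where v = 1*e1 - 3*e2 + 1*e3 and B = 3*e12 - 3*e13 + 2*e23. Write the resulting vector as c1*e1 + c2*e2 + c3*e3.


Left contraction v _| B = <vB>_1 (grade-1 part of the geometric product vB).
Using e1_|e12 = e2, e2_|e12 = -e1, e1_|e13 = e3, e3_|e13 = -e1, e2_|e23 = e3, e3_|e23 = -e2:
e1 coeff: -v2*b12 - v3*b13 = -(-3)*(3) - (1)*(-3) = 12
e2 coeff: v1*b12 - v3*b23 = (1)*(3) - (1)*(2) = 1
e3 coeff: v1*b13 + v2*b23 = (1)*(-3) + (-3)*(2) = -9
v _| B = 12*e1 + 1*e2 - 9*e3


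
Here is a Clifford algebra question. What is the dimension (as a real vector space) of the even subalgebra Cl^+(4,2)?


Even subalgebra dimension = 2^(n-1)
n = 4 + 2 = 6
2^(6 - 1) = 2^5 = 32
Verification: sum of C(6,k) for even k = 1 + 15 + 15 + 1 = 32
Result = 32


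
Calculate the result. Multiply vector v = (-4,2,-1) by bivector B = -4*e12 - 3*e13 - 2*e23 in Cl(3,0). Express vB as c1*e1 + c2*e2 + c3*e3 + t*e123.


vB has grade-1 (vector) and grade-3 (trivector) parts: vB = (v _| B) + (v ^ B).
Vector part <vB>_1:
  e1: -v2*b12 - v3*b13 = -(2)*(-4) - (-1)*(-3) = 5
  e2: v1*b12 - v3*b23 = (-4)*(-4) - (-1)*(-2) = 14
  e3: v1*b13 + v2*b23 = (-4)*(-3) + (2)*(-2) = 8
Trivector part <vB>_3:
  e123: v1*b23 - v2*b13 + v3*b12 = (-4)*(-2) - (2)*(-3) + (-1)*(-4) = 18
vB = 5*e1 + 14*e2 + 8*e3 + 18*e123


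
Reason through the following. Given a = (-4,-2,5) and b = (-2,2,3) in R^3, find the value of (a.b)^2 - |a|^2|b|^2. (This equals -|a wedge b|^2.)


a . b = (-4)*(-2) + (-2)*2 + 5*3
= 8 + (-4) + 15 = 19
|a|^2 = (-4)^2 + (-2)^2 + 5^2 = 45
|b|^2 = (-2)^2 + 2^2 + 3^2 = 17
(a.b)^2 = 19^2 = 361
|a|^2 * |b|^2 = 45 * 17 = 765
Result = 361 - 765 = -404


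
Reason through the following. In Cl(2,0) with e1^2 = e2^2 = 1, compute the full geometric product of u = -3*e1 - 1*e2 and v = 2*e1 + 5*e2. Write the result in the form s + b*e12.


Expand: (-3*e1 - 1*e2)(2*e1 + 5*e2)
= (-3)*2*e1e1 + (-3)*5*e1e2 + (-1)*2*e2e1 + (-1)*5*e2e2
Using e1^2 = e2^2 = 1, e2e1 = -e1e2:
Scalar part s = (-3)*2 + (-1)*5 = -6 + (-5) = -11
Bivector part b = (-3)*5 - (-1)*2 = -15 - (-2) = -13
uv = -11 - 13*e12


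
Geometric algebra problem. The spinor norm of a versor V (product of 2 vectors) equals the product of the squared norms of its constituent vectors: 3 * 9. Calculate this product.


Spinor norm N(V) = |v1|^2 * |v2|^2 * ... * |v2|^2
= 3 * 9
Running product: 3, 27
N(V) = 27


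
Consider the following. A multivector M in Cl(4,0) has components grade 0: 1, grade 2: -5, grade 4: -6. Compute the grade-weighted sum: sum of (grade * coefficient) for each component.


Grade-weighted sum = sum of grade_k * coefficient_k
0*1 = 0
2*(-5) = -10
4*(-6) = -24
Total = 0 + (-10) + (-24) = -34


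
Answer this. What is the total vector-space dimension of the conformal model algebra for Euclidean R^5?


The conformal model of R^5 uses Cl(6,1): the 5 Euclidean generators plus two extra orthogonal generators e+ (e+^2 = +1) and e- (e-^2 = -1), from which the null vectors e0, einf are built.
Number of generators m = 5 + 2 = 7.
dim Cl(p,q) = 2^m = 2^7 = 128


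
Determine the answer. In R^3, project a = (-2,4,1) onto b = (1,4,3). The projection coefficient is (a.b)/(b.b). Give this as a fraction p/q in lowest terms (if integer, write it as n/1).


Projection coefficient = (a . b) / (b . b)
a . b = (-2)*1 + 4*4 + 1*3
= -2 + 16 + 3 = 17
b . b = 1^2 + 4^2 + 3^2
= 1 + 16 + 9 = 26
Coefficient = 17/26
In lowest terms: 17/26


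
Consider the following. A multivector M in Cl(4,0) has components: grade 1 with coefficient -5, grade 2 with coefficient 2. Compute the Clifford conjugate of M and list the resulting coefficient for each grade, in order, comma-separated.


Clifford conjugate sign for grade k: (-1)^(k(k+1)/2)
Grade 1: (-1)^(1*2/2) = (-1)^1 = -1, coeff -5 -> 5
Grade 2: (-1)^(2*3/2) = (-1)^3 = -1, coeff 2 -> -2
Conjugated coefficients: 5, -2


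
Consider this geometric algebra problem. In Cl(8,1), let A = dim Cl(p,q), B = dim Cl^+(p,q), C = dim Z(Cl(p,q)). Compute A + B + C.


n = 8 + 1 = 9
Total dim = 2^9 = 512
Even subalgebra dim = 2^8 = 256
n is odd, so center dim = 2
Sum = 512 + 256 + 2 = 770


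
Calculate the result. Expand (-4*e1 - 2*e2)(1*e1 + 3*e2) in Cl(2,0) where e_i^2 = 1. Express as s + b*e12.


Expand: (-4*e1 - 2*e2)(1*e1 + 3*e2)
= (-4)*1*e1e1 + (-4)*3*e1e2 + (-2)*1*e2e1 + (-2)*3*e2e2
Using e1^2 = e2^2 = 1, e2e1 = -e1e2:
Scalar part s = (-4)*1 + (-2)*3 = -4 + (-6) = -10
Bivector part b = (-4)*3 - (-2)*1 = -12 - (-2) = -10
uv = -10 - 10*e12


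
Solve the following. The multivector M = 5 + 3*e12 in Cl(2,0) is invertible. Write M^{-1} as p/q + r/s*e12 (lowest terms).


M = 5 + 3*e12, where e12^2 = -1.
Since M commutes with its reverse ~M = a - b*e12, M * ~M = a^2 - b^2*e12^2 = a^2 + b^2.
So M^{-1} = ~M / (a^2 + b^2) = (a - b*e12)/(a^2 + b^2).
a^2 + b^2 = 25 + 9 = 34
Scalar part = 5/34 = 5/34
Bivector coeff = -3/34 = -3/34
M^{-1} = 5/34 - 3/34*e12


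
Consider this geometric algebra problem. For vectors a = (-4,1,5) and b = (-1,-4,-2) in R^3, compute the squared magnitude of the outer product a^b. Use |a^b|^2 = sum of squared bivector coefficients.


a wedge b = (a1*b2 - a2*b1)*e12 + (a1*b3 - a3*b1)*e13 + (a2*b3 - a3*b2)*e23
e12 coeff: (-4)*(-4) - 1*(-1) = 16 - (-1) = 17
e13 coeff: (-4)*(-2) - 5*(-1) = 8 - (-5) = 13
e23 coeff: 1*(-2) - 5*(-4) = -2 - (-20) = 18
|a wedge b|^2 = 17^2 + 13^2 + 18^2
= 289 + 169 + 324
= 782


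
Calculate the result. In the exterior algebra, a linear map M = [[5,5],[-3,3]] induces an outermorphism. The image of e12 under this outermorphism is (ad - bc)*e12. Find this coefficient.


The outermorphism of a linear map f sends e1^e2 to f(e1)^f(e2).
f(e1) = 5*e1 - 3*e2
f(e2) = 5*e1 + 3*e2
f(e1) ^ f(e2) = (5*e1 - 3*e2) ^ (5*e1 + 3*e2)
= 5*3*e12 + (-3)*5*e21
= (15 - (-15))*e12
= 30*e12
Coefficient = 30


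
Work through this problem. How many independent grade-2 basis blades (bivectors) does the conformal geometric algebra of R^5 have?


The conformal model of R^5 uses Cl(6,1) with m = 5 + 2 = 7 generators.
Number of grade-2 blades = C(m, 2) = C(7, 2)
= 7*6/2 = 21


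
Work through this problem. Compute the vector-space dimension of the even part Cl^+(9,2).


Even subalgebra dimension = 2^(n-1)
n = 9 + 2 = 11
2^(11 - 1) = 2^10 = 1024
Verification: sum of C(11,k) for even k = 1 + 55 + 330 + 462 + 165 + 11 = 1024
Result = 1024


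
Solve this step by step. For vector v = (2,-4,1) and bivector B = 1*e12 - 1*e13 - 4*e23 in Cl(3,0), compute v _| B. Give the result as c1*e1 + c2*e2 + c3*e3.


Left contraction v _| B = <vB>_1 (grade-1 part of the geometric product vB).
Using e1_|e12 = e2, e2_|e12 = -e1, e1_|e13 = e3, e3_|e13 = -e1, e2_|e23 = e3, e3_|e23 = -e2:
e1 coeff: -v2*b12 - v3*b13 = -(-4)*(1) - (1)*(-1) = 5
e2 coeff: v1*b12 - v3*b23 = (2)*(1) - (1)*(-4) = 6
e3 coeff: v1*b13 + v2*b23 = (2)*(-1) + (-4)*(-4) = 14
v _| B = 5*e1 + 6*e2 + 14*e3


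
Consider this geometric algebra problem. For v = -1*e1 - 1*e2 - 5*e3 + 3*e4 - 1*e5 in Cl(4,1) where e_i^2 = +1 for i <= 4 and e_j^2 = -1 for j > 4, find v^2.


v^2 = sum of c_i^2 * e_i^2
Positive signature terms (e_i^2 = +1): (-1)^2 + (-1)^2 + (-5)^2 + 3^2 = 36
Negative signature terms (e_j^2 = -1): (-1)^2 = 1
v^2 = 36 - 1 = 35


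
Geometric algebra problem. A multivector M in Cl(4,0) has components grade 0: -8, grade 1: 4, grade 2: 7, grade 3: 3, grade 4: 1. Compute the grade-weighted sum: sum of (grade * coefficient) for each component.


Grade-weighted sum = sum of grade_k * coefficient_k
0*(-8) = 0
1*4 = 4
2*7 = 14
3*3 = 9
4*1 = 4
Total = 0 + 4 + 14 + 9 + 4 = 31


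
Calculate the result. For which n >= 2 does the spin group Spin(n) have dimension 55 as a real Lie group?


dim Spin(n) = dim so(n) = n(n-1)/2.
Solve n(n-1)/2 = 55, i.e. n^2 - n - 110 = 0.
Discriminant = 1 + 8*55 = 441
n = (1 + sqrt(441))/2 = (1 + 21)/2 = 11


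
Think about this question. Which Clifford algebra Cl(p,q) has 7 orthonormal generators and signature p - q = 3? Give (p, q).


We need p + q = 7 and p - q = 3.
Adding: 2p = 7 + 3 = 10, so p = 5.
Then q = 7 - 5 = 2.
(p, q) = (5, 2)


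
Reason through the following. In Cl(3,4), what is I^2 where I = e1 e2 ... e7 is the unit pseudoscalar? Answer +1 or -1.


The pseudoscalar I = e1...e_n (product of all n generators) of Cl(p,q) satisfies I^2 = (-1)^(q + n(n-1)/2).
p = 3, q = 4, n = p + q = 7
n(n-1)/2 = 7 * 6 / 2 = 21
Exponent = q + n(n-1)/2 = 4 + 21 = 25
I^2 = (-1)^25 = -1


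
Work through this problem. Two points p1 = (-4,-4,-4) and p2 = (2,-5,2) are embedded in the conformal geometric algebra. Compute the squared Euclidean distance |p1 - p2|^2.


p1 - p2 = (-6, 1, -6)
|p1 - p2|^2 = (-6)^2 + 1^2 + (-6)^2
= 36 + 1 + 36
= 73


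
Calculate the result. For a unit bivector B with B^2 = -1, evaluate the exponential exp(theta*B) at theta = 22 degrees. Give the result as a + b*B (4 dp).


For a unit bivector B with B^2 = -1, the exponential series gives
e^(theta*B) = cos(theta) + sin(theta)*B (the GA analogue of Euler's formula).
theta = 22 degrees = 0.383972 rad
cos(22 deg) = 0.9272
sin(22 deg) = 0.3746
exp(theta*B) = 0.9272 + 0.3746*B


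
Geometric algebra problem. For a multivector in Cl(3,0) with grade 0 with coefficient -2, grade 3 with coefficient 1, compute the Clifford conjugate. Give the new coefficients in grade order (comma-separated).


Clifford conjugate sign for grade k: (-1)^(k(k+1)/2)
Grade 0: (-1)^(0*1/2) = (-1)^0 = 1, coeff -2 -> -2
Grade 3: (-1)^(3*4/2) = (-1)^6 = 1, coeff 1 -> 1
Conjugated coefficients: -2, 1


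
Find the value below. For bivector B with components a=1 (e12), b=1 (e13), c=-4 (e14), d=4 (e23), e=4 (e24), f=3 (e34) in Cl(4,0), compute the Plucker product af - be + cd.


Plucker relation: af - be + cd
a*f = 1*3 = 3
b*e = 1*4 = 4
c*d = (-4)*4 = -16
af - be + cd = 3 - 4 + (-16)
= -17


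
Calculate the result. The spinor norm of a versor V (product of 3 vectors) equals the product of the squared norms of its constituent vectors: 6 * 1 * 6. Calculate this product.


Spinor norm N(V) = |v1|^2 * |v2|^2 * ... * |v3|^2
= 6 * 1 * 6
Running product: 6, 6, 36
N(V) = 36


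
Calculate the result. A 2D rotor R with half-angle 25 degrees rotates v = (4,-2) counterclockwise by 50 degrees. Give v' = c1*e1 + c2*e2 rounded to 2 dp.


Rotor R = cos(25deg) - sin(25deg)*e12
Rotation angle theta = 2 * 25 = 50 degrees
v' = R*v*~R rotates v by theta.
cos(50deg) = 0.6428, sin(50deg) = 0.7660
v'_1 = 4*cos(50deg) - (-2)*sin(50deg)
= 4*0.6428 - (-2)*0.7660
= 4.10
v'_2 = 4*sin(50deg) + (-2)*cos(50deg)
= 4*0.7660 + (-2)*0.6428
= 1.78
v' = 4.10*e1 + 1.78*e2


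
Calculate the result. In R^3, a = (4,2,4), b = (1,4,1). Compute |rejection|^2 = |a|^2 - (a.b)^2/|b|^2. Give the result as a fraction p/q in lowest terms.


|a|^2 = 4^2 + 2^2 + 4^2 = 36
|b|^2 = 1^2 + 4^2 + 1^2 = 18
a . b = 4*1 + 2*4 + 4*1 = 16
(a.b)^2 = 16^2 = 256
|rej|^2 = 36 - 256/18
= (648 - 256)/18
= 392/18
In lowest terms: 196/9


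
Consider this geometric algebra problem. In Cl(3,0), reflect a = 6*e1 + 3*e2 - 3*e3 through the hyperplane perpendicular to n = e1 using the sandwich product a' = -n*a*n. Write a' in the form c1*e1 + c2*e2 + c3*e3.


Reflection formula: a' = -n*a*n, with n = e1 (unit vector, n^2 = 1).
For reflection through hyperplane perp to e1:
The component along e1 flips sign, others stay.
a = (6, 3, -3)
a' = (-6, 3, -3)
a' = -6*e1 + 3*e2 - 3*e3


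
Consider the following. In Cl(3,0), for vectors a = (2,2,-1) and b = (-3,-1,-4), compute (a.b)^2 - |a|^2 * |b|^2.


a . b = 2*(-3) + 2*(-1) + (-1)*(-4)
= -6 + (-2) + 4 = -4
|a|^2 = 2^2 + 2^2 + (-1)^2 = 9
|b|^2 = (-3)^2 + (-1)^2 + (-4)^2 = 26
(a.b)^2 = (-4)^2 = 16
|a|^2 * |b|^2 = 9 * 26 = 234
Result = 16 - 234 = -218


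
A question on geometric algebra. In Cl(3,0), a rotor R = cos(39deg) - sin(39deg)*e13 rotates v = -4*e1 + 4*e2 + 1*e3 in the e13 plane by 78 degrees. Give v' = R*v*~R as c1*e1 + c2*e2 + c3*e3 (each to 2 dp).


Rotor R = cos(39deg) - sin(39deg)*e13
Rotation angle theta = 2 * 39 = 78 degrees in the e13 plane (e1 -> e3).
The component perpendicular to the plane (e2) is invariant: v'_2 = v2 = 4.00
cos(78deg) = 0.2079, sin(78deg) = 0.9781
v'_1 = v1*cos(theta) - v3*sin(theta) = -4*0.2079 - 1*0.9781 = -1.81
v'_3 = v1*sin(theta) + v3*cos(theta) = -4*0.9781 + 1*0.2079 = -3.70
v' = -1.81*e1 + 4.00*e2 - 3.70*e3


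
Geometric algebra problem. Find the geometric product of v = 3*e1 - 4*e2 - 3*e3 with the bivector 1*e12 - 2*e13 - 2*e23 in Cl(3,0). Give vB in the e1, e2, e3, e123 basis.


vB has grade-1 (vector) and grade-3 (trivector) parts: vB = (v _| B) + (v ^ B).
Vector part <vB>_1:
  e1: -v2*b12 - v3*b13 = -(-4)*(1) - (-3)*(-2) = -2
  e2: v1*b12 - v3*b23 = (3)*(1) - (-3)*(-2) = -3
  e3: v1*b13 + v2*b23 = (3)*(-2) + (-4)*(-2) = 2
Trivector part <vB>_3:
  e123: v1*b23 - v2*b13 + v3*b12 = (3)*(-2) - (-4)*(-2) + (-3)*(1) = -17
vB = -2*e1 - 3*e2 + 2*e3 - 17*e123


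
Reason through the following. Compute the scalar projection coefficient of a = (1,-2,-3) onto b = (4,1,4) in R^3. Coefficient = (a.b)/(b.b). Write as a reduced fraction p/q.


Projection coefficient = (a . b) / (b . b)
a . b = 1*4 + (-2)*1 + (-3)*4
= 4 + (-2) + (-12) = -10
b . b = 4^2 + 1^2 + 4^2
= 16 + 1 + 16 = 33
Coefficient = -10/33
In lowest terms: -10/33


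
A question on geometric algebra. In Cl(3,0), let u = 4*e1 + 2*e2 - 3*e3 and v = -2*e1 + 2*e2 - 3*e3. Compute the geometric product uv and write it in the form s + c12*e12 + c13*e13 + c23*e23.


In Cl(3,0): e_i^2 = 1, e_ie_j = -e_je_i for i != j.
Scalar part = u . v = 4*(-2) + 2*2 + (-3)*(-3)
= -8 + 4 + 9 = 5
e12 coeff = 4*2 - 2*(-2) = 8 - (-4) = 12
e13 coeff = 4*(-3) - (-3)*(-2) = -12 - 6 = -18
e23 coeff = 2*(-3) - (-3)*2 = -6 - (-6) = 0
uv = 5 + 12*e12 - 18*e13 + 0*e23


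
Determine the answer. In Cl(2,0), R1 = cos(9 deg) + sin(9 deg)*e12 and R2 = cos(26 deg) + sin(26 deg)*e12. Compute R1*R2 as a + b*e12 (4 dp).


Same-plane rotors commute and their half-angles add:
R1*R2 = cos(a1 + a2) + sin(a1 + a2)*e12.
a1 + a2 = 9 + 26 = 35 deg
cos(35 deg) = 0.8192
sin(35 deg) = 0.5736
R1*R2 = 0.8192 + 0.5736*e12


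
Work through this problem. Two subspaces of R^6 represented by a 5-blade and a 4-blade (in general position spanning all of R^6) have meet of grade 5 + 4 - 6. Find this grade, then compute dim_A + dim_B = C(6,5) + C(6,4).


Meet grade = grade(A) + grade(B) - n
= 5 + 4 - 6 = 3
C(6,5) = 6
C(6,4) = 15
dim_A + dim_B = 6 + 15 = 21


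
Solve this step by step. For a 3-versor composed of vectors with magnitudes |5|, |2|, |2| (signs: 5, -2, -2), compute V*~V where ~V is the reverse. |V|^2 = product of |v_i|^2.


Each vector v_i has |v_i|^2 = s_i^2
Squared scales: 5^2 = 25, (-2)^2 = 4, (-2)^2 = 4
|V|^2 = 25 * 4 * 4
= 400


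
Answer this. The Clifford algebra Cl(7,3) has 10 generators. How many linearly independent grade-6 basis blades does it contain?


Number of grade-k basis blades in Cl(p,q) with n = p + q is C(n, k).
n = 7 + 3 = 10
C(10, 6) = 10! / (6! * 4!)
= 3628800 / (720 * 24)
= 210


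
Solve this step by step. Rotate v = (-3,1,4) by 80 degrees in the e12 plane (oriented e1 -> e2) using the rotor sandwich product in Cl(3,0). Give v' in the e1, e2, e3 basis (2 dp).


Rotor R = cos(40deg) - sin(40deg)*e12
Rotation angle theta = 2 * 40 = 80 degrees in the e12 plane (e1 -> e2).
The component perpendicular to the plane (e3) is invariant: v'_3 = v3 = 4.00
cos(80deg) = 0.1736, sin(80deg) = 0.9848
v'_1 = v1*cos(theta) - v2*sin(theta) = -3*0.1736 - 1*0.9848 = -1.51
v'_2 = v1*sin(theta) + v2*cos(theta) = -3*0.9848 + 1*0.1736 = -2.78
v' = -1.51*e1 - 2.78*e2 + 4.00*e3


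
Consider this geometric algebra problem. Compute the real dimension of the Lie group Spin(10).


Spin(n) double-covers SO(n); both have Lie algebra so(n) of dimension n(n-1)/2.
n = 10
n(n-1) = 10 * 9 = 90
dim Spin(10) = 90/2 = 45


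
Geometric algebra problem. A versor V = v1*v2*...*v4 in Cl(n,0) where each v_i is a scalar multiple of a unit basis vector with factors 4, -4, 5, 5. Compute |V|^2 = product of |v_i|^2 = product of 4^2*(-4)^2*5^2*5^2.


Each vector v_i has |v_i|^2 = s_i^2
Squared scales: 4^2 = 16, (-4)^2 = 16, 5^2 = 25, 5^2 = 25
|V|^2 = 16 * 16 * 25 * 25
= 160000


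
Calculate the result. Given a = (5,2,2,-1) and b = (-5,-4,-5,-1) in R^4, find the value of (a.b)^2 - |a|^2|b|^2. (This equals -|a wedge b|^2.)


a . b = 5*(-5) + 2*(-4) + 2*(-5) + (-1)*(-1)
= -25 + (-8) + (-10) + 1 = -42
|a|^2 = 5^2 + 2^2 + 2^2 + (-1)^2 = 34
|b|^2 = (-5)^2 + (-4)^2 + (-5)^2 + (-1)^2 = 67
(a.b)^2 = (-42)^2 = 1764
|a|^2 * |b|^2 = 34 * 67 = 2278
Result = 1764 - 2278 = -514


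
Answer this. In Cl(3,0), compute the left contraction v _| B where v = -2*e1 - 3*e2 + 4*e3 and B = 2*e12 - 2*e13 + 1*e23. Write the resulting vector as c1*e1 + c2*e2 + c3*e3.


Left contraction v _| B = <vB>_1 (grade-1 part of the geometric product vB).
Using e1_|e12 = e2, e2_|e12 = -e1, e1_|e13 = e3, e3_|e13 = -e1, e2_|e23 = e3, e3_|e23 = -e2:
e1 coeff: -v2*b12 - v3*b13 = -(-3)*(2) - (4)*(-2) = 14
e2 coeff: v1*b12 - v3*b23 = (-2)*(2) - (4)*(1) = -8
e3 coeff: v1*b13 + v2*b23 = (-2)*(-2) + (-3)*(1) = 1
v _| B = 14*e1 - 8*e2 + 1*e3


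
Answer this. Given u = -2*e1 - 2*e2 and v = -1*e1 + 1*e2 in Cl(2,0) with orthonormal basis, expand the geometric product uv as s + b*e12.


Expand: (-2*e1 - 2*e2)(-1*e1 + 1*e2)
= (-2)*(-1)*e1e1 + (-2)*1*e1e2 + (-2)*(-1)*e2e1 + (-2)*1*e2e2
Using e1^2 = e2^2 = 1, e2e1 = -e1e2:
Scalar part s = (-2)*(-1) + (-2)*1 = 2 + (-2) = 0
Bivector part b = (-2)*1 - (-2)*(-1) = -2 - 2 = -4
uv = 0 - 4*e12
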